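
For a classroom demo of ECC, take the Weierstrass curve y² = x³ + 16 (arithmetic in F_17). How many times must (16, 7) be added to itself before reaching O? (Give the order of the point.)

2P: tangent at (16, 7): λ = (3·16² + 0)/(2·7) ≡ 3/14. 14⁻¹ ≡ 11 (mod 17), so λ ≡ 3·11 ≡ 16.
  x = λ² - 16 - 16 = 256 - 32 ≡ 3; y = λ·(16 - 3) - 7 ≡ 14. → (3, 14)
3P: (3, 14) + (16, 7). λ = (7 - 14)/(16 - 3) ≡ 10/13 mod 17. 13⁻¹ ≡ 4 (mod 17), so λ ≡ 6.
  x = λ² - 3 - 16 = 36 - 19 ≡ 0; y = λ·(3 - 0) - 14 ≡ 4. → (0, 4)
4P: (0, 4) + (16, 7). λ = (7 - 4)/(16 - 0) ≡ 3/16 mod 17. 16⁻¹ ≡ 16 (mod 17), so λ ≡ 14.
  x = λ² - 0 - 16 = 196 - 16 ≡ 10; y = λ·(0 - 10) - 4 ≡ 9. → (10, 9)
5P: (10, 9) + (16, 7). λ = (7 - 9)/(16 - 10) ≡ 15/6 mod 17. 6⁻¹ ≡ 3 (mod 17), so λ ≡ 11.
  x = λ² - 10 - 16 = 121 - 26 ≡ 10; y = λ·(10 - 10) - 9 ≡ 8. → (10, 8)
6P: (10, 8) + (16, 7). λ = (7 - 8)/(16 - 10) ≡ 16/6 mod 17. 6⁻¹ ≡ 3 (mod 17), so λ ≡ 14.
  x = λ² - 10 - 16 = 196 - 26 ≡ 0; y = λ·(10 - 0) - 8 ≡ 13. → (0, 13)
7P: (0, 13) + (16, 7). λ = (7 - 13)/(16 - 0) ≡ 11/16 mod 17. 16⁻¹ ≡ 16 (mod 17), so λ ≡ 6.
  x = λ² - 0 - 16 = 36 - 16 ≡ 3; y = λ·(0 - 3) - 13 ≡ 3. → (3, 3)
8P: (3, 3) + (16, 7). λ = (7 - 3)/(16 - 3) ≡ 4/13 mod 17. 13⁻¹ ≡ 4 (mod 17), so λ ≡ 16.
  x = λ² - 3 - 16 = 256 - 19 ≡ 16; y = λ·(3 - 16) - 3 ≡ 10. → (16, 10)
9P: (16, 10) + (16, 7): same x and y₁ ≡ -y₂, so the sum is O.
9P = O, so the order is 9.

9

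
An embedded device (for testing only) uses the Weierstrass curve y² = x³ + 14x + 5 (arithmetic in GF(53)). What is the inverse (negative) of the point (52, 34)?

-(52, 34) = (52, -34 mod 53) = (52, 19).

(52, 19)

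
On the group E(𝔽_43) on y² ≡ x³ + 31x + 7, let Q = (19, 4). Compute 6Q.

Double-and-add on 6 = (110)₂. Start with Q = (19, 4) for the leading 1-bit.
double: tangent at (19, 4): λ = (3·19² + 31)/(2·4) ≡ 39/8. 8⁻¹ ≡ 27 (mod 43), so λ ≡ 39·27 ≡ 21.
  x = λ² - 19 - 19 = 441 - 38 ≡ 16; y = λ·(19 - 16) - 4 ≡ 16. → (16, 16)
add Q: (16, 16) + (19, 4). λ = (4 - 16)/(19 - 16) ≡ 31/3 mod 43. 3⁻¹ ≡ 29 (mod 43), so λ ≡ 39.
  x = λ² - 16 - 19 = 1521 - 35 ≡ 24; y = λ·(16 - 24) - 16 ≡ 16. → (24, 16)
double: tangent at (24, 16): λ = (3·24² + 31)/(2·16) ≡ 39/32. 32⁻¹ ≡ 39 (mod 43), so λ ≡ 39·39 ≡ 16.
  x = λ² - 24 - 24 = 256 - 48 ≡ 36; y = λ·(24 - 36) - 16 ≡ 7. → (36, 7)

(36, 7)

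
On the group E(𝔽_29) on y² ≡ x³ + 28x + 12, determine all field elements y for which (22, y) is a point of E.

13, 16

x³ + 28x + 12 = 11276 ≡ 24 (mod 29).
Square roots of 24 mod 29: 13 and 16 (since 13² = 169 ≡ 24).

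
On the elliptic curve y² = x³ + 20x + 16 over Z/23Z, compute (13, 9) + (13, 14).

The two points share x = 13 and their y-coordinates satisfy 9 + 14 ≡ 0 (mod 23), so they are inverses. Their sum is O.

O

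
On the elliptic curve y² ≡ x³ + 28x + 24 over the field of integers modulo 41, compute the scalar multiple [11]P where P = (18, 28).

Double-and-add on 11 = (1011)₂. Start with P = (18, 28) for the leading 1-bit.
double: tangent at (18, 28): λ = (3·18² + 28)/(2·28) ≡ 16/15. 15⁻¹ ≡ 11 (mod 41), so λ ≡ 16·11 ≡ 12.
  x = λ² - 18 - 18 = 144 - 36 ≡ 26; y = λ·(18 - 26) - 28 ≡ 40. → (26, 40)
double: tangent at (26, 40): λ = (3·26² + 28)/(2·40) ≡ 6/39. 39⁻¹ ≡ 20 (mod 41), so λ ≡ 6·20 ≡ 38.
  x = λ² - 26 - 26 = 1444 - 52 ≡ 39; y = λ·(26 - 39) - 40 ≡ 40. → (39, 40)
add P: (39, 40) + (18, 28). λ = (28 - 40)/(18 - 39) ≡ 29/20 mod 41. 20⁻¹ ≡ 39 (mod 41) since 20·39 = 780 ≡ 1, so λ ≡ 24.
  x = λ² - 39 - 18 = 576 - 57 ≡ 27; y = λ·(39 - 27) - 40 ≡ 2. → (27, 2)
double: tangent at (27, 2): λ = (3·27² + 28)/(2·2) ≡ 1/4. 4⁻¹ ≡ 31 (mod 41) since 4·31 = 124 ≡ 1, so λ ≡ 1·31 ≡ 31.
  x = λ² - 27 - 27 = 961 - 54 ≡ 5; y = λ·(27 - 5) - 2 ≡ 24. → (5, 24)
add P: (5, 24) + (18, 28). λ = (28 - 24)/(18 - 5) ≡ 4/13 mod 41. 13⁻¹ ≡ 19 (mod 41) since 13·19 = 247 ≡ 1, so λ ≡ 35.
  x = λ² - 5 - 18 = 1225 - 23 ≡ 13; y = λ·(5 - 13) - 24 ≡ 24. → (13, 24)

(13, 24)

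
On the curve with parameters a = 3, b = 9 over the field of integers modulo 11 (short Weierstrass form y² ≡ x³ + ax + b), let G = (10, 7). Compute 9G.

(6, 10)

Repeated addition: build up to 9G.
2G: tangent at (10, 7): λ = (3·10² + 3)/(2·7) ≡ 6/3. 3⁻¹ ≡ 4 (mod 11), so λ ≡ 6·4 ≡ 2.
  x = λ² - 10 - 10 = 4 - 20 ≡ 6; y = λ·(10 - 6) - 7 ≡ 1. → (6, 1)
3G: (6, 1) + (10, 7). λ = (7 - 1)/(10 - 6) ≡ 6/4 mod 11. 4⁻¹ ≡ 3 (mod 11) since 4·3 = 12 ≡ 1, so λ ≡ 7.
  x = λ² - 6 - 10 = 49 - 16 ≡ 0; y = λ·(6 - 0) - 1 ≡ 8. → (0, 8)
4G: (0, 8) + (10, 7). λ = (7 - 8)/(10 - 0) ≡ 10/10 mod 11. 10⁻¹ ≡ 10 (mod 11), so λ ≡ 1.
  x = λ² - 0 - 10 = 1 - 10 ≡ 2; y = λ·(0 - 2) - 8 ≡ 1. → (2, 1)
5G: (2, 1) + (10, 7). λ = (7 - 1)/(10 - 2) ≡ 6/8 mod 11. 8⁻¹ ≡ 7 (mod 11), so λ ≡ 9.
  x = λ² - 2 - 10 = 81 - 12 ≡ 3; y = λ·(2 - 3) - 1 ≡ 1. → (3, 1)
6G: (3, 1) + (10, 7). λ = (7 - 1)/(10 - 3) ≡ 6/7 mod 11. 7⁻¹ ≡ 8 (mod 11) since 7·8 = 56 ≡ 1, so λ ≡ 4.
  x = λ² - 3 - 10 = 16 - 13 ≡ 3; y = λ·(3 - 3) - 1 ≡ 10. → (3, 10)
7G: (3, 10) + (10, 7). λ = (7 - 10)/(10 - 3) ≡ 8/7 mod 11. 7⁻¹ ≡ 8 (mod 11) since 7·8 = 56 ≡ 1, so λ ≡ 9.
  x = λ² - 3 - 10 = 81 - 13 ≡ 2; y = λ·(3 - 2) - 10 ≡ 10. → (2, 10)
8G: (2, 10) + (10, 7). λ = (7 - 10)/(10 - 2) ≡ 8/8 mod 11. 8⁻¹ ≡ 7 (mod 11) since 8·7 = 56 ≡ 1, so λ ≡ 1.
  x = λ² - 2 - 10 = 1 - 12 ≡ 0; y = λ·(2 - 0) - 10 ≡ 3. → (0, 3)
9G: (0, 3) + (10, 7). λ = (7 - 3)/(10 - 0) ≡ 4/10 mod 11. 10⁻¹ ≡ 10 (mod 11), so λ ≡ 7.
  x = λ² - 0 - 10 = 49 - 10 ≡ 6; y = λ·(0 - 6) - 3 ≡ 10. → (6, 10)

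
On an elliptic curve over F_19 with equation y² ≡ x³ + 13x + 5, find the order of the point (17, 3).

2P: tangent at (17, 3): λ = (3·17² + 13)/(2·3) ≡ 6/6. 6⁻¹ ≡ 16 (mod 19), so λ ≡ 6·16 ≡ 1.
  x = λ² - 17 - 17 = 1 - 34 ≡ 5; y = λ·(17 - 5) - 3 ≡ 9. → (5, 9)
3P: (5, 9) + (17, 3). λ = (3 - 9)/(17 - 5) ≡ 13/12 mod 19. 12⁻¹ ≡ 8 (mod 19) since 12·8 = 96 ≡ 1, so λ ≡ 9.
  x = λ² - 5 - 17 = 81 - 22 ≡ 2; y = λ·(5 - 2) - 9 ≡ 18. → (2, 18)
4P: (2, 18) + (17, 3). λ = (3 - 18)/(17 - 2) ≡ 4/15 mod 19. 15⁻¹ ≡ 14 (mod 19), so λ ≡ 18.
  x = λ² - 2 - 17 = 324 - 19 ≡ 1; y = λ·(2 - 1) - 18 ≡ 0. → (1, 0)
5P: (1, 0) + (17, 3). λ = (3 - 0)/(17 - 1) ≡ 3/16 mod 19. 16⁻¹ ≡ 6 (mod 19), so λ ≡ 18.
  x = λ² - 1 - 17 = 324 - 18 ≡ 2; y = λ·(1 - 2) - 0 ≡ 1. → (2, 1)
6P: (2, 1) + (17, 3). λ = (3 - 1)/(17 - 2) ≡ 2/15 mod 19. 15⁻¹ ≡ 14 (mod 19), so λ ≡ 9.
  x = λ² - 2 - 17 = 81 - 19 ≡ 5; y = λ·(2 - 5) - 1 ≡ 10. → (5, 10)
7P: (5, 10) + (17, 3). λ = (3 - 10)/(17 - 5) ≡ 12/12 mod 19. 12⁻¹ ≡ 8 (mod 19), so λ ≡ 1.
  x = λ² - 5 - 17 = 1 - 22 ≡ 17; y = λ·(5 - 17) - 10 ≡ 16. → (17, 16)
8P: (17, 16) + (17, 3): same x and y₁ ≡ -y₂, so the sum is 𝒪.
8P = 𝒪, so the order is 8.

8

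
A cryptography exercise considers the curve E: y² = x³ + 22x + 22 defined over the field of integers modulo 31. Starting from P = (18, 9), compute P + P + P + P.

Double-and-add on 4 = (100)₂. Start with P = (18, 9) for the leading 1-bit.
double: tangent at (18, 9): λ = (3·18² + 22)/(2·9) ≡ 2/18. 18⁻¹ ≡ 19 (mod 31), so λ ≡ 2·19 ≡ 7.
  x = λ² - 18 - 18 = 49 - 36 ≡ 13; y = λ·(18 - 13) - 9 ≡ 26. → (13, 26)
double: tangent at (13, 26): λ = (3·13² + 22)/(2·26) ≡ 2/21. 21⁻¹ ≡ 3 (mod 31) since 21·3 = 63 ≡ 1, so λ ≡ 2·3 ≡ 6.
  x = λ² - 13 - 13 = 36 - 26 ≡ 10; y = λ·(13 - 10) - 26 ≡ 23. → (10, 23)

(10, 23)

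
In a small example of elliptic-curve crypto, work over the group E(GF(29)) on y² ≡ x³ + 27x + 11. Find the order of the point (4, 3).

7

2P: tangent at (4, 3): λ = (3·4² + 27)/(2·3) ≡ 17/6. 6⁻¹ ≡ 5 (mod 29), so λ ≡ 17·5 ≡ 27.
  x = λ² - 4 - 4 = 729 - 8 ≡ 25; y = λ·(4 - 25) - 3 ≡ 10. → (25, 10)
3P: (25, 10) + (4, 3). λ = (3 - 10)/(4 - 25) ≡ 22/8 mod 29. 8⁻¹ ≡ 11 (mod 29), so λ ≡ 10.
  x = λ² - 25 - 4 = 100 - 29 ≡ 13; y = λ·(25 - 13) - 10 ≡ 23. → (13, 23)
4P: (13, 23) + (4, 3). λ = (3 - 23)/(4 - 13) ≡ 9/20 mod 29. 20⁻¹ ≡ 16 (mod 29), so λ ≡ 28.
  x = λ² - 13 - 4 = 784 - 17 ≡ 13; y = λ·(13 - 13) - 23 ≡ 6. → (13, 6)
5P: (13, 6) + (4, 3). λ = (3 - 6)/(4 - 13) ≡ 26/20 mod 29. 20⁻¹ ≡ 16 (mod 29), so λ ≡ 10.
  x = λ² - 13 - 4 = 100 - 17 ≡ 25; y = λ·(13 - 25) - 6 ≡ 19. → (25, 19)
6P: (25, 19) + (4, 3). λ = (3 - 19)/(4 - 25) ≡ 13/8 mod 29. 8⁻¹ ≡ 11 (mod 29), so λ ≡ 27.
  x = λ² - 25 - 4 = 729 - 29 ≡ 4; y = λ·(25 - 4) - 19 ≡ 26. → (4, 26)
7P: (4, 26) + (4, 3): same x and y₁ ≡ -y₂, so the sum is O.
7P = O, so the order is 7.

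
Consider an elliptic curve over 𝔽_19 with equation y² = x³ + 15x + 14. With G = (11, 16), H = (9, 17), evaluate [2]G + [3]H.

O

First 2G:
Repeated addition: build up to 2G.
2G: tangent at (11, 16): λ = (3·11² + 15)/(2·16) ≡ 17/13. 13⁻¹ ≡ 3 (mod 19) since 13·3 = 39 ≡ 1, so λ ≡ 17·3 ≡ 13.
  x = λ² - 11 - 11 = 169 - 22 ≡ 14; y = λ·(11 - 14) - 16 ≡ 2. → (14, 2)
2G = (14, 2).
Next 3H:
Repeated addition: build up to 3H.
2H: tangent at (9, 17): λ = (3·9² + 15)/(2·17) ≡ 11/15. 15⁻¹ ≡ 14 (mod 19), so λ ≡ 11·14 ≡ 2.
  x = λ² - 9 - 9 = 4 - 18 ≡ 5; y = λ·(9 - 5) - 17 ≡ 10. → (5, 10)
3H: (5, 10) + (9, 17). λ = (17 - 10)/(9 - 5) ≡ 7/4 mod 19. 4⁻¹ ≡ 5 (mod 19) since 4·5 = 20 ≡ 1, so λ ≡ 16.
  x = λ² - 5 - 9 = 256 - 14 ≡ 14; y = λ·(5 - 14) - 10 ≡ 17. → (14, 17)
3H = (14, 17).
Finally 2G + 3H:
(14, 2) + (14, 17): same x and y₁ ≡ -y₂, so the sum is O.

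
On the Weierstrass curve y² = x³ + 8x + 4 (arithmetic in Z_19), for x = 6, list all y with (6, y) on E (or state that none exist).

x³ + 8x + 4 = 268 ≡ 2 (mod 19).
2 is a non-residue mod 19; no y exists.

none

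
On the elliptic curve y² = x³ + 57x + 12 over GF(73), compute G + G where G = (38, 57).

tangent at (38, 57): λ = (3·38² + 57)/(2·57) ≡ 9/41. 41⁻¹ ≡ 57 (mod 73) since 41·57 = 2337 ≡ 1, so λ ≡ 9·57 ≡ 2.
  x = λ² - 38 - 38 = 4 - 76 ≡ 1; y = λ·(38 - 1) - 57 ≡ 17. → (1, 17)

(1, 17)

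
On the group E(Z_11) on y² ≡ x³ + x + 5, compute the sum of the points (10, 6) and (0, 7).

(2, 2)

(10, 6) + (0, 7). λ = (7 - 6)/(0 - 10) ≡ 1/1 mod 11. 1⁻¹ ≡ 1 (mod 11), so λ ≡ 1.
  x = λ² - 10 - 0 = 1 - 10 ≡ 2; y = λ·(10 - 2) - 6 ≡ 2. → (2, 2)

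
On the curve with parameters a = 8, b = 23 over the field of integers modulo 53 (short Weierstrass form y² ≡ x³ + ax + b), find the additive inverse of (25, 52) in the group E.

(25, 1)

-(25, 52) = (25, -52 mod 53) = (25, 1).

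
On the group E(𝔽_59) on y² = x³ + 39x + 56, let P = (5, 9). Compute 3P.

Repeated addition: build up to 3P.
2P: tangent at (5, 9): λ = (3·5² + 39)/(2·9) ≡ 55/18. 18⁻¹ ≡ 23 (mod 59) since 18·23 = 414 ≡ 1, so λ ≡ 55·23 ≡ 26.
  x = λ² - 5 - 5 = 676 - 10 ≡ 17; y = λ·(5 - 17) - 9 ≡ 33. → (17, 33)
3P: (17, 33) + (5, 9). λ = (9 - 33)/(5 - 17) ≡ 35/47 mod 59. 47⁻¹ ≡ 54 (mod 59) since 47·54 = 2538 ≡ 1, so λ ≡ 2.
  x = λ² - 17 - 5 = 4 - 22 ≡ 41; y = λ·(17 - 41) - 33 ≡ 37. → (41, 37)

(41, 37)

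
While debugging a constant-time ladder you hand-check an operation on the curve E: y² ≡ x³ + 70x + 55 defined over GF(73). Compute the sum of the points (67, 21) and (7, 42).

(15, 63)

(67, 21) + (7, 42). λ = (42 - 21)/(7 - 67) ≡ 21/13 mod 73. 13⁻¹ ≡ 45 (mod 73), so λ ≡ 69.
  x = λ² - 67 - 7 = 4761 - 74 ≡ 15; y = λ·(67 - 15) - 21 ≡ 63. → (15, 63)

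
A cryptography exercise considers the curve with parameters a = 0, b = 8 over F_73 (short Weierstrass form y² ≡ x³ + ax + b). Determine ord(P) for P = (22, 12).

2P: tangent at (22, 12): λ = (3·22² + 0)/(2·12) ≡ 65/24. 24⁻¹ ≡ 70 (mod 73) since 24·70 = 1680 ≡ 1, so λ ≡ 65·70 ≡ 24.
  x = λ² - 22 - 22 = 576 - 44 ≡ 21; y = λ·(22 - 21) - 12 ≡ 12. → (21, 12)
3P: (21, 12) + (22, 12). λ = (12 - 12)/(22 - 21) ≡ 0/1 mod 73. 1⁻¹ ≡ 1 (mod 73) since 1·1 = 1 ≡ 1, so λ ≡ 0.
  x = λ² - 21 - 22 = 0 - 43 ≡ 30; y = λ·(21 - 30) - 12 ≡ 61. → (30, 61)
4P: (30, 61) + (22, 12). λ = (12 - 61)/(22 - 30) ≡ 24/65 mod 73. 65⁻¹ ≡ 9 (mod 73), so λ ≡ 70.
  x = λ² - 30 - 22 = 4900 - 52 ≡ 30; y = λ·(30 - 30) - 61 ≡ 12. → (30, 12)
5P: (30, 12) + (22, 12). λ = (12 - 12)/(22 - 30) ≡ 0/65 mod 73. 65⁻¹ ≡ 9 (mod 73) since 65·9 = 585 ≡ 1, so λ ≡ 0.
  x = λ² - 30 - 22 = 0 - 52 ≡ 21; y = λ·(30 - 21) - 12 ≡ 61. → (21, 61)
6P: (21, 61) + (22, 12). λ = (12 - 61)/(22 - 21) ≡ 24/1 mod 73. 1⁻¹ ≡ 1 (mod 73), so λ ≡ 24.
  x = λ² - 21 - 22 = 576 - 43 ≡ 22; y = λ·(21 - 22) - 61 ≡ 61. → (22, 61)
7P: (22, 61) + (22, 12): same x and y₁ ≡ -y₂, so the sum is the point at infinity.
7P = the point at infinity, so the order is 7.

7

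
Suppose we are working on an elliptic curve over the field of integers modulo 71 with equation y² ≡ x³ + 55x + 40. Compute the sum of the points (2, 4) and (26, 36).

(29, 31)

(2, 4) + (26, 36). λ = (36 - 4)/(26 - 2) ≡ 32/24 mod 71. 24⁻¹ ≡ 3 (mod 71), so λ ≡ 25.
  x = λ² - 2 - 26 = 625 - 28 ≡ 29; y = λ·(2 - 29) - 4 ≡ 31. → (29, 31)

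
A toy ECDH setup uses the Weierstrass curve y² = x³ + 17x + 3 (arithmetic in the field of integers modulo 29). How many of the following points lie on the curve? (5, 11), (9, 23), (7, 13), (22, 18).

(5, 11): 11² ≡ 5, rhs ≡ 10 → off.
(9, 23): 23² ≡ 7, rhs ≡ 15 → off.
(7, 13): 13² ≡ 24, rhs ≡ 1 → off.
(22, 18): 18² ≡ 5, rhs ≡ 5 → on.

1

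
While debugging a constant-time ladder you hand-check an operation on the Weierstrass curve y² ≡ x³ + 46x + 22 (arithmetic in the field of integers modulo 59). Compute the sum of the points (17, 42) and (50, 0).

(18, 29)

(17, 42) + (50, 0). λ = (0 - 42)/(50 - 17) ≡ 17/33 mod 59. 33⁻¹ ≡ 34 (mod 59) since 33·34 = 1122 ≡ 1, so λ ≡ 47.
  x = λ² - 17 - 50 = 2209 - 67 ≡ 18; y = λ·(17 - 18) - 42 ≡ 29. → (18, 29)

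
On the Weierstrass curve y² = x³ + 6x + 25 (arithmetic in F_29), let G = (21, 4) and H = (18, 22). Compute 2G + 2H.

First 2G:
Repeated addition: build up to 2G.
2G: tangent at (21, 4): λ = (3·21² + 6)/(2·4) ≡ 24/8. 8⁻¹ ≡ 11 (mod 29), so λ ≡ 24·11 ≡ 3.
  x = λ² - 21 - 21 = 9 - 42 ≡ 25; y = λ·(21 - 25) - 4 ≡ 13. → (25, 13)
2G = (25, 13).
Next 2H:
Repeated addition: build up to 2H.
2H: tangent at (18, 22): λ = (3·18² + 6)/(2·22) ≡ 21/15. 15⁻¹ ≡ 2 (mod 29), so λ ≡ 21·2 ≡ 13.
  x = λ² - 18 - 18 = 169 - 36 ≡ 17; y = λ·(18 - 17) - 22 ≡ 20. → (17, 20)
2H = (17, 20).
Finally 2G + 2H:
(25, 13) + (17, 20). λ = (20 - 13)/(17 - 25) ≡ 7/21 mod 29. 21⁻¹ ≡ 18 (mod 29) since 21·18 = 378 ≡ 1, so λ ≡ 10.
  x = λ² - 25 - 17 = 100 - 42 ≡ 0; y = λ·(25 - 0) - 13 ≡ 5. → (0, 5)

(0, 5)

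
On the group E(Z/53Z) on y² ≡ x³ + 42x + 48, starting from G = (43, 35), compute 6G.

(50, 52)

Repeated addition: build up to 6G.
2G: tangent at (43, 35): λ = (3·43² + 42)/(2·35) ≡ 24/17. 17⁻¹ ≡ 25 (mod 53) since 17·25 = 425 ≡ 1, so λ ≡ 24·25 ≡ 17.
  x = λ² - 43 - 43 = 289 - 86 ≡ 44; y = λ·(43 - 44) - 35 ≡ 1. → (44, 1)
3G: (44, 1) + (43, 35). λ = (35 - 1)/(43 - 44) ≡ 34/52 mod 53. 52⁻¹ ≡ 52 (mod 53), so λ ≡ 19.
  x = λ² - 44 - 43 = 361 - 87 ≡ 9; y = λ·(44 - 9) - 1 ≡ 28. → (9, 28)
4G: (9, 28) + (43, 35). λ = (35 - 28)/(43 - 9) ≡ 7/34 mod 53. 34⁻¹ ≡ 39 (mod 53), so λ ≡ 8.
  x = λ² - 9 - 43 = 64 - 52 ≡ 12; y = λ·(9 - 12) - 28 ≡ 1. → (12, 1)
5G: (12, 1) + (43, 35). λ = (35 - 1)/(43 - 12) ≡ 34/31 mod 53. 31⁻¹ ≡ 12 (mod 53), so λ ≡ 37.
  x = λ² - 12 - 43 = 1369 - 55 ≡ 42; y = λ·(12 - 42) - 1 ≡ 2. → (42, 2)
6G: (42, 2) + (43, 35). λ = (35 - 2)/(43 - 42) ≡ 33/1 mod 53. 1⁻¹ ≡ 1 (mod 53) since 1·1 = 1 ≡ 1, so λ ≡ 33.
  x = λ² - 42 - 43 = 1089 - 85 ≡ 50; y = λ·(42 - 50) - 2 ≡ 52. → (50, 52)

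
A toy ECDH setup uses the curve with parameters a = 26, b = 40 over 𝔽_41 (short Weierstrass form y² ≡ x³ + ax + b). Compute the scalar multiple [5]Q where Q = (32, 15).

(29, 38)

Repeated addition: build up to 5Q.
2Q: tangent at (32, 15): λ = (3·32² + 26)/(2·15) ≡ 23/30. 30⁻¹ ≡ 26 (mod 41), so λ ≡ 23·26 ≡ 24.
  x = λ² - 32 - 32 = 576 - 64 ≡ 20; y = λ·(32 - 20) - 15 ≡ 27. → (20, 27)
3Q: (20, 27) + (32, 15). λ = (15 - 27)/(32 - 20) ≡ 29/12 mod 41. 12⁻¹ ≡ 24 (mod 41), so λ ≡ 40.
  x = λ² - 20 - 32 = 1600 - 52 ≡ 31; y = λ·(20 - 31) - 27 ≡ 25. → (31, 25)
4Q: (31, 25) + (32, 15). λ = (15 - 25)/(32 - 31) ≡ 31/1 mod 41. 1⁻¹ ≡ 1 (mod 41), so λ ≡ 31.
  x = λ² - 31 - 32 = 961 - 63 ≡ 37; y = λ·(31 - 37) - 25 ≡ 35. → (37, 35)
5Q: (37, 35) + (32, 15). λ = (15 - 35)/(32 - 37) ≡ 21/36 mod 41. 36⁻¹ ≡ 8 (mod 41), so λ ≡ 4.
  x = λ² - 37 - 32 = 16 - 69 ≡ 29; y = λ·(37 - 29) - 35 ≡ 38. → (29, 38)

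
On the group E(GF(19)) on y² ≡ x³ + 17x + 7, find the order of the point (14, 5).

2P: tangent at (14, 5): λ = (3·14² + 17)/(2·5) ≡ 16/10. 10⁻¹ ≡ 2 (mod 19), so λ ≡ 16·2 ≡ 13.
  x = λ² - 14 - 14 = 169 - 28 ≡ 8; y = λ·(14 - 8) - 5 ≡ 16. → (8, 16)
3P: (8, 16) + (14, 5). λ = (5 - 16)/(14 - 8) ≡ 8/6 mod 19. 6⁻¹ ≡ 16 (mod 19) since 6·16 = 96 ≡ 1, so λ ≡ 14.
  x = λ² - 8 - 14 = 196 - 22 ≡ 3; y = λ·(8 - 3) - 16 ≡ 16. → (3, 16)
4P: (3, 16) + (14, 5). λ = (5 - 16)/(14 - 3) ≡ 8/11 mod 19. 11⁻¹ ≡ 7 (mod 19), so λ ≡ 18.
  x = λ² - 3 - 14 = 324 - 17 ≡ 3; y = λ·(3 - 3) - 16 ≡ 3. → (3, 3)
5P: (3, 3) + (14, 5). λ = (5 - 3)/(14 - 3) ≡ 2/11 mod 19. 11⁻¹ ≡ 7 (mod 19) since 11·7 = 77 ≡ 1, so λ ≡ 14.
  x = λ² - 3 - 14 = 196 - 17 ≡ 8; y = λ·(3 - 8) - 3 ≡ 3. → (8, 3)
6P: (8, 3) + (14, 5). λ = (5 - 3)/(14 - 8) ≡ 2/6 mod 19. 6⁻¹ ≡ 16 (mod 19), so λ ≡ 13.
  x = λ² - 8 - 14 = 169 - 22 ≡ 14; y = λ·(8 - 14) - 3 ≡ 14. → (14, 14)
7P: (14, 14) + (14, 5): same x and y₁ ≡ -y₂, so the sum is O.
7P = O, so the order is 7.

7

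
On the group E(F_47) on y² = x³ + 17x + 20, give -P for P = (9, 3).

(9, 44)

-(9, 3) = (9, -3 mod 47) = (9, 44).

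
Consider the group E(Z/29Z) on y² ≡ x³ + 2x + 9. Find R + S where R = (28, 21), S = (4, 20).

(4, 9)

(28, 21) + (4, 20). λ = (20 - 21)/(4 - 28) ≡ 28/5 mod 29. 5⁻¹ ≡ 6 (mod 29) since 5·6 = 30 ≡ 1, so λ ≡ 23.
  x = λ² - 28 - 4 = 529 - 32 ≡ 4; y = λ·(28 - 4) - 21 ≡ 9. → (4, 9)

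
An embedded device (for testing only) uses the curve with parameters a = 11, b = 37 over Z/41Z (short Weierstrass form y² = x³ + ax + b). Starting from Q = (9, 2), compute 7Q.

(40, 36)

Double-and-add on 7 = (111)₂. Start with Q = (9, 2) for the leading 1-bit.
double: tangent at (9, 2): λ = (3·9² + 11)/(2·2) ≡ 8/4. 4⁻¹ ≡ 31 (mod 41) since 4·31 = 124 ≡ 1, so λ ≡ 8·31 ≡ 2.
  x = λ² - 9 - 9 = 4 - 18 ≡ 27; y = λ·(9 - 27) - 2 ≡ 3. → (27, 3)
add Q: (27, 3) + (9, 2). λ = (2 - 3)/(9 - 27) ≡ 40/23 mod 41. 23⁻¹ ≡ 25 (mod 41), so λ ≡ 16.
  x = λ² - 27 - 9 = 256 - 36 ≡ 15; y = λ·(27 - 15) - 3 ≡ 25. → (15, 25)
double: tangent at (15, 25): λ = (3·15² + 11)/(2·25) ≡ 30/9. 9⁻¹ ≡ 32 (mod 41) since 9·32 = 288 ≡ 1, so λ ≡ 30·32 ≡ 17.
  x = λ² - 15 - 15 = 289 - 30 ≡ 13; y = λ·(15 - 13) - 25 ≡ 9. → (13, 9)
add Q: (13, 9) + (9, 2). λ = (2 - 9)/(9 - 13) ≡ 34/37 mod 41. 37⁻¹ ≡ 10 (mod 41), so λ ≡ 12.
  x = λ² - 13 - 9 = 144 - 22 ≡ 40; y = λ·(13 - 40) - 9 ≡ 36. → (40, 36)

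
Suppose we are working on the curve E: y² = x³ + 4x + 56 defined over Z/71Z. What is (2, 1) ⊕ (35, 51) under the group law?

(8, 48)

(2, 1) + (35, 51). λ = (51 - 1)/(35 - 2) ≡ 50/33 mod 71. 33⁻¹ ≡ 28 (mod 71) since 33·28 = 924 ≡ 1, so λ ≡ 51.
  x = λ² - 2 - 35 = 2601 - 37 ≡ 8; y = λ·(2 - 8) - 1 ≡ 48. → (8, 48)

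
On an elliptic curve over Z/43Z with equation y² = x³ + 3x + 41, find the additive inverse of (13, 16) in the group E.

(13, 27)

-(13, 16) = (13, -16 mod 43) = (13, 27).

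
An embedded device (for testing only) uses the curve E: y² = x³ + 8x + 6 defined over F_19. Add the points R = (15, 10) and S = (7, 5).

(6, 17)

(15, 10) + (7, 5). λ = (5 - 10)/(7 - 15) ≡ 14/11 mod 19. 11⁻¹ ≡ 7 (mod 19) since 11·7 = 77 ≡ 1, so λ ≡ 3.
  x = λ² - 15 - 7 = 9 - 22 ≡ 6; y = λ·(15 - 6) - 10 ≡ 17. → (6, 17)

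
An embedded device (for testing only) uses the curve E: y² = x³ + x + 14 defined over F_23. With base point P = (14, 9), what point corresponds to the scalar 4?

(4, 17)

Double-and-add on 4 = (100)₂. Start with P = (14, 9) for the leading 1-bit.
double: tangent at (14, 9): λ = (3·14² + 1)/(2·9) ≡ 14/18. 18⁻¹ ≡ 9 (mod 23), so λ ≡ 14·9 ≡ 11.
  x = λ² - 14 - 14 = 121 - 28 ≡ 1; y = λ·(14 - 1) - 9 ≡ 19. → (1, 19)
double: tangent at (1, 19): λ = (3·1² + 1)/(2·19) ≡ 4/15. 15⁻¹ ≡ 20 (mod 23) since 15·20 = 300 ≡ 1, so λ ≡ 4·20 ≡ 11.
  x = λ² - 1 - 1 = 121 - 2 ≡ 4; y = λ·(1 - 4) - 19 ≡ 17. → (4, 17)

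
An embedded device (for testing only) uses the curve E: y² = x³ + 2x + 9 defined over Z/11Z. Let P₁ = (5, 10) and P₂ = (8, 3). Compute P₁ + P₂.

(5, 10) + (8, 3). λ = (3 - 10)/(8 - 5) ≡ 4/3 mod 11. 3⁻¹ ≡ 4 (mod 11) since 3·4 = 12 ≡ 1, so λ ≡ 5.
  x = λ² - 5 - 8 = 25 - 13 ≡ 1; y = λ·(5 - 1) - 10 ≡ 10. → (1, 10)

(1, 10)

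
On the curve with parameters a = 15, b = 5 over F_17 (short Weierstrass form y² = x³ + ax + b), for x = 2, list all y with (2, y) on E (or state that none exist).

x³ + 15x + 5 = 43 ≡ 9 (mod 17).
Square roots of 9 mod 17: 3 and 14 (since 3² = 9 ≡ 9).

3, 14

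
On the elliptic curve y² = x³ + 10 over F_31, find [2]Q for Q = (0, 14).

tangent at (0, 14): λ = (3·0² + 0)/(2·14) ≡ 0/28. 28⁻¹ ≡ 10 (mod 31), so λ ≡ 0·10 ≡ 0.
  x = λ² - 0 - 0 = 0 - 0 ≡ 0; y = λ·(0 - 0) - 14 ≡ 17. → (0, 17)

(0, 17)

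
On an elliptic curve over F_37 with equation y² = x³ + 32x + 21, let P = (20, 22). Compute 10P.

Repeated addition: build up to 10P.
2P: tangent at (20, 22): λ = (3·20² + 32)/(2·22) ≡ 11/7. 7⁻¹ ≡ 16 (mod 37) since 7·16 = 112 ≡ 1, so λ ≡ 11·16 ≡ 28.
  x = λ² - 20 - 20 = 784 - 40 ≡ 4; y = λ·(20 - 4) - 22 ≡ 19. → (4, 19)
3P: (4, 19) + (20, 22). λ = (22 - 19)/(20 - 4) ≡ 3/16 mod 37. 16⁻¹ ≡ 7 (mod 37), so λ ≡ 21.
  x = λ² - 4 - 20 = 441 - 24 ≡ 10; y = λ·(4 - 10) - 19 ≡ 3. → (10, 3)
4P: (10, 3) + (20, 22). λ = (22 - 3)/(20 - 10) ≡ 19/10 mod 37. 10⁻¹ ≡ 26 (mod 37), so λ ≡ 13.
  x = λ² - 10 - 20 = 169 - 30 ≡ 28; y = λ·(10 - 28) - 3 ≡ 22. → (28, 22)
5P: (28, 22) + (20, 22). λ = (22 - 22)/(20 - 28) ≡ 0/29 mod 37. 29⁻¹ ≡ 23 (mod 37) since 29·23 = 667 ≡ 1, so λ ≡ 0.
  x = λ² - 28 - 20 = 0 - 48 ≡ 26; y = λ·(28 - 26) - 22 ≡ 15. → (26, 15)
6P: (26, 15) + (20, 22). λ = (22 - 15)/(20 - 26) ≡ 7/31 mod 37. 31⁻¹ ≡ 6 (mod 37), so λ ≡ 5.
  x = λ² - 26 - 20 = 25 - 46 ≡ 16; y = λ·(26 - 16) - 15 ≡ 35. → (16, 35)
7P: (16, 35) + (20, 22). λ = (22 - 35)/(20 - 16) ≡ 24/4 mod 37. 4⁻¹ ≡ 28 (mod 37), so λ ≡ 6.
  x = λ² - 16 - 20 = 36 - 36 ≡ 0; y = λ·(16 - 0) - 35 ≡ 24. → (0, 24)
8P: (0, 24) + (20, 22). λ = (22 - 24)/(20 - 0) ≡ 35/20 mod 37. 20⁻¹ ≡ 13 (mod 37), so λ ≡ 11.
  x = λ² - 0 - 20 = 121 - 20 ≡ 27; y = λ·(0 - 27) - 24 ≡ 12. → (27, 12)
9P: (27, 12) + (20, 22). λ = (22 - 12)/(20 - 27) ≡ 10/30 mod 37. 30⁻¹ ≡ 21 (mod 37), so λ ≡ 25.
  x = λ² - 27 - 20 = 625 - 47 ≡ 23; y = λ·(27 - 23) - 12 ≡ 14. → (23, 14)
10P: (23, 14) + (20, 22). λ = (22 - 14)/(20 - 23) ≡ 8/34 mod 37. 34⁻¹ ≡ 12 (mod 37) since 34·12 = 408 ≡ 1, so λ ≡ 22.
  x = λ² - 23 - 20 = 484 - 43 ≡ 34; y = λ·(23 - 34) - 14 ≡ 3. → (34, 3)

(34, 3)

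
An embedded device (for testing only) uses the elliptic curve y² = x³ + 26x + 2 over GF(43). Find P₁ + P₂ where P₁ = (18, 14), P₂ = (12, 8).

(18, 14) + (12, 8). λ = (8 - 14)/(12 - 18) ≡ 37/37 mod 43. 37⁻¹ ≡ 7 (mod 43) since 37·7 = 259 ≡ 1, so λ ≡ 1.
  x = λ² - 18 - 12 = 1 - 30 ≡ 14; y = λ·(18 - 14) - 14 ≡ 33. → (14, 33)

(14, 33)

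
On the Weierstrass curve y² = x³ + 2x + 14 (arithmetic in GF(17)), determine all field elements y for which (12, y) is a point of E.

7, 10

x³ + 2x + 14 = 1766 ≡ 15 (mod 17).
Square roots of 15 mod 17: 7 and 10 (since 7² = 49 ≡ 15).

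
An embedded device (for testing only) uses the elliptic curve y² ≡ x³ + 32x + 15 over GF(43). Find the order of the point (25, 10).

2P: tangent at (25, 10): λ = (3·25² + 32)/(2·10) ≡ 15/20. 20⁻¹ ≡ 28 (mod 43), so λ ≡ 15·28 ≡ 33.
  x = λ² - 25 - 25 = 1089 - 50 ≡ 7; y = λ·(25 - 7) - 10 ≡ 25. → (7, 25)
3P: (7, 25) + (25, 10). λ = (10 - 25)/(25 - 7) ≡ 28/18 mod 43. 18⁻¹ ≡ 12 (mod 43) since 18·12 = 216 ≡ 1, so λ ≡ 35.
  x = λ² - 7 - 25 = 1225 - 32 ≡ 32; y = λ·(7 - 32) - 25 ≡ 3. → (32, 3)
4P: (32, 3) + (25, 10). λ = (10 - 3)/(25 - 32) ≡ 7/36 mod 43. 36⁻¹ ≡ 6 (mod 43) since 36·6 = 216 ≡ 1, so λ ≡ 42.
  x = λ² - 32 - 25 = 1764 - 57 ≡ 30; y = λ·(32 - 30) - 3 ≡ 38. → (30, 38)
5P: (30, 38) + (25, 10). λ = (10 - 38)/(25 - 30) ≡ 15/38 mod 43. 38⁻¹ ≡ 17 (mod 43), so λ ≡ 40.
  x = λ² - 30 - 25 = 1600 - 55 ≡ 40; y = λ·(30 - 40) - 38 ≡ 35. → (40, 35)
6P: (40, 35) + (25, 10). λ = (10 - 35)/(25 - 40) ≡ 18/28 mod 43. 28⁻¹ ≡ 20 (mod 43), so λ ≡ 16.
  x = λ² - 40 - 25 = 256 - 65 ≡ 19; y = λ·(40 - 19) - 35 ≡ 0. → (19, 0)
7P: (19, 0) + (25, 10). λ = (10 - 0)/(25 - 19) ≡ 10/6 mod 43. 6⁻¹ ≡ 36 (mod 43), so λ ≡ 16.
  x = λ² - 19 - 25 = 256 - 44 ≡ 40; y = λ·(19 - 40) - 0 ≡ 8. → (40, 8)
8P: (40, 8) + (25, 10). λ = (10 - 8)/(25 - 40) ≡ 2/28 mod 43. 28⁻¹ ≡ 20 (mod 43), so λ ≡ 40.
  x = λ² - 40 - 25 = 1600 - 65 ≡ 30; y = λ·(40 - 30) - 8 ≡ 5. → (30, 5)
9P: (30, 5) + (25, 10). λ = (10 - 5)/(25 - 30) ≡ 5/38 mod 43. 38⁻¹ ≡ 17 (mod 43), so λ ≡ 42.
  x = λ² - 30 - 25 = 1764 - 55 ≡ 32; y = λ·(30 - 32) - 5 ≡ 40. → (32, 40)
10P: (32, 40) + (25, 10). λ = (10 - 40)/(25 - 32) ≡ 13/36 mod 43. 36⁻¹ ≡ 6 (mod 43), so λ ≡ 35.
  x = λ² - 32 - 25 = 1225 - 57 ≡ 7; y = λ·(32 - 7) - 40 ≡ 18. → (7, 18)
11P: (7, 18) + (25, 10). λ = (10 - 18)/(25 - 7) ≡ 35/18 mod 43. 18⁻¹ ≡ 12 (mod 43) since 18·12 = 216 ≡ 1, so λ ≡ 33.
  x = λ² - 7 - 25 = 1089 - 32 ≡ 25; y = λ·(7 - 25) - 18 ≡ 33. → (25, 33)
12P: (25, 33) + (25, 10): same x and y₁ ≡ -y₂, so the sum is 𝒪.
12P = 𝒪, so the order is 12.

12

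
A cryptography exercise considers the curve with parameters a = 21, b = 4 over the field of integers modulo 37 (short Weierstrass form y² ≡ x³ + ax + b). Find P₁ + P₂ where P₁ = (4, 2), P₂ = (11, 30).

(4, 2) + (11, 30). λ = (30 - 2)/(11 - 4) ≡ 28/7 mod 37. 7⁻¹ ≡ 16 (mod 37) since 7·16 = 112 ≡ 1, so λ ≡ 4.
  x = λ² - 4 - 11 = 16 - 15 ≡ 1; y = λ·(4 - 1) - 2 ≡ 10. → (1, 10)

(1, 10)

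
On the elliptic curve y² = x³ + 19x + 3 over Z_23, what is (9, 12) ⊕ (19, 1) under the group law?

(9, 12) + (19, 1). λ = (1 - 12)/(19 - 9) ≡ 12/10 mod 23. 10⁻¹ ≡ 7 (mod 23), so λ ≡ 15.
  x = λ² - 9 - 19 = 225 - 28 ≡ 13; y = λ·(9 - 13) - 12 ≡ 20. → (13, 20)

(13, 20)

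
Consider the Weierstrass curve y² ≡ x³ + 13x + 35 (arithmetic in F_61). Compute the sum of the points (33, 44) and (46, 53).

(59, 60)

(33, 44) + (46, 53). λ = (53 - 44)/(46 - 33) ≡ 9/13 mod 61. 13⁻¹ ≡ 47 (mod 61) since 13·47 = 611 ≡ 1, so λ ≡ 57.
  x = λ² - 33 - 46 = 3249 - 79 ≡ 59; y = λ·(33 - 59) - 44 ≡ 60. → (59, 60)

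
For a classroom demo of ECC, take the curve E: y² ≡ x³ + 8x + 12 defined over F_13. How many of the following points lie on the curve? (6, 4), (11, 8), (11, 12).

2

(6, 4): 4² ≡ 3, rhs ≡ 3 → on.
(11, 8): 8² ≡ 12, rhs ≡ 1 → off.
(11, 12): 12² ≡ 1, rhs ≡ 1 → on.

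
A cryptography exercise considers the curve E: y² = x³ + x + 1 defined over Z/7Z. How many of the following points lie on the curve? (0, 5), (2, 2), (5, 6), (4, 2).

(0, 5): 5² ≡ 4, rhs ≡ 1 → off.
(2, 2): 2² ≡ 4, rhs ≡ 4 → on.
(5, 6): 6² ≡ 1, rhs ≡ 5 → off.
(4, 2): 2² ≡ 4, rhs ≡ 6 → off.

1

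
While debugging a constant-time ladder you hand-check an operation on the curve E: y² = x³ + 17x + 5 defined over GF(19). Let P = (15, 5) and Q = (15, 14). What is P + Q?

The two points share x = 15 and their y-coordinates satisfy 5 + 14 ≡ 0 (mod 19), so they are inverses. Their sum is O.

O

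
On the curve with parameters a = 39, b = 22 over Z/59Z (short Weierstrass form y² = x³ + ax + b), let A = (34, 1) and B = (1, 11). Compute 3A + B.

First 3A:
Repeated addition: build up to 3A.
2A: tangent at (34, 1): λ = (3·34² + 39)/(2·1) ≡ 26/2. 2⁻¹ ≡ 30 (mod 59), so λ ≡ 26·30 ≡ 13.
  x = λ² - 34 - 34 = 169 - 68 ≡ 42; y = λ·(34 - 42) - 1 ≡ 13. → (42, 13)
3A: (42, 13) + (34, 1). λ = (1 - 13)/(34 - 42) ≡ 47/51 mod 59. 51⁻¹ ≡ 22 (mod 59), so λ ≡ 31.
  x = λ² - 42 - 34 = 961 - 76 ≡ 0; y = λ·(42 - 0) - 13 ≡ 50. → (0, 50)
3A = (0, 50).
Finally 3A + B:
(0, 50) + (1, 11). λ = (11 - 50)/(1 - 0) ≡ 20/1 mod 59. 1⁻¹ ≡ 1 (mod 59), so λ ≡ 20.
  x = λ² - 0 - 1 = 400 - 1 ≡ 45; y = λ·(0 - 45) - 50 ≡ 53. → (45, 53)

(45, 53)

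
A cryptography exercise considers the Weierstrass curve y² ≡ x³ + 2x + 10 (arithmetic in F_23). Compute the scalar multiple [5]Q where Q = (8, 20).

(8, 20)

Repeated addition: build up to 5Q.
2Q: tangent at (8, 20): λ = (3·8² + 2)/(2·20) ≡ 10/17. 17⁻¹ ≡ 19 (mod 23) since 17·19 = 323 ≡ 1, so λ ≡ 10·19 ≡ 6.
  x = λ² - 8 - 8 = 36 - 16 ≡ 20; y = λ·(8 - 20) - 20 ≡ 0. → (20, 0)
3Q: (20, 0) + (8, 20). λ = (20 - 0)/(8 - 20) ≡ 20/11 mod 23. 11⁻¹ ≡ 21 (mod 23) since 11·21 = 231 ≡ 1, so λ ≡ 6.
  x = λ² - 20 - 8 = 36 - 28 ≡ 8; y = λ·(20 - 8) - 0 ≡ 3. → (8, 3)
4Q: (8, 3) + (8, 20): same x and y₁ ≡ -y₂, so the sum is O.
5Q: O + (8, 20) = (8, 20) (identity).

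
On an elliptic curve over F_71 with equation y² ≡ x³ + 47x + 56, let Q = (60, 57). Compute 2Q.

(60, 14)

tangent at (60, 57): λ = (3·60² + 47)/(2·57) ≡ 55/43. 43⁻¹ ≡ 38 (mod 71), so λ ≡ 55·38 ≡ 31.
  x = λ² - 60 - 60 = 961 - 120 ≡ 60; y = λ·(60 - 60) - 57 ≡ 14. → (60, 14)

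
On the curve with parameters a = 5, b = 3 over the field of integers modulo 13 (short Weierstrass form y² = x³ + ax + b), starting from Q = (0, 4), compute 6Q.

(9, 6)

Repeated addition: build up to 6Q.
2Q: tangent at (0, 4): λ = (3·0² + 5)/(2·4) ≡ 5/8. 8⁻¹ ≡ 5 (mod 13), so λ ≡ 5·5 ≡ 12.
  x = λ² - 0 - 0 = 144 - 0 ≡ 1; y = λ·(0 - 1) - 4 ≡ 10. → (1, 10)
3Q: (1, 10) + (0, 4). λ = (4 - 10)/(0 - 1) ≡ 7/12 mod 13. 12⁻¹ ≡ 12 (mod 13), so λ ≡ 6.
  x = λ² - 1 - 0 = 36 - 1 ≡ 9; y = λ·(1 - 9) - 10 ≡ 7. → (9, 7)
4Q: (9, 7) + (0, 4). λ = (4 - 7)/(0 - 9) ≡ 10/4 mod 13. 4⁻¹ ≡ 10 (mod 13), so λ ≡ 9.
  x = λ² - 9 - 0 = 81 - 9 ≡ 7; y = λ·(9 - 7) - 7 ≡ 11. → (7, 11)
5Q: (7, 11) + (0, 4). λ = (4 - 11)/(0 - 7) ≡ 6/6 mod 13. 6⁻¹ ≡ 11 (mod 13), so λ ≡ 1.
  x = λ² - 7 - 0 = 1 - 7 ≡ 7; y = λ·(7 - 7) - 11 ≡ 2. → (7, 2)
6Q: (7, 2) + (0, 4). λ = (4 - 2)/(0 - 7) ≡ 2/6 mod 13. 6⁻¹ ≡ 11 (mod 13), so λ ≡ 9.
  x = λ² - 7 - 0 = 81 - 7 ≡ 9; y = λ·(7 - 9) - 2 ≡ 6. → (9, 6)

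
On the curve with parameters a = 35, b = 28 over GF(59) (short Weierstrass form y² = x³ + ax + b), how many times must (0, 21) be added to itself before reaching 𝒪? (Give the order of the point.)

2P: tangent at (0, 21): λ = (3·0² + 35)/(2·21) ≡ 35/42. 42⁻¹ ≡ 52 (mod 59) since 42·52 = 2184 ≡ 1, so λ ≡ 35·52 ≡ 50.
  x = λ² - 0 - 0 = 2500 - 0 ≡ 22; y = λ·(0 - 22) - 21 ≡ 0. → (22, 0)
3P: (22, 0) + (0, 21). λ = (21 - 0)/(0 - 22) ≡ 21/37 mod 59. 37⁻¹ ≡ 8 (mod 59), so λ ≡ 50.
  x = λ² - 22 - 0 = 2500 - 22 ≡ 0; y = λ·(22 - 0) - 0 ≡ 38. → (0, 38)
4P: (0, 38) + (0, 21): same x and y₁ ≡ -y₂, so the sum is 𝒪.
4P = 𝒪, so the order is 4.

4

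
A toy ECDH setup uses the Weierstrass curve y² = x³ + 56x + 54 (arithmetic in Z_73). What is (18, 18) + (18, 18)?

tangent at (18, 18): λ = (3·18² + 56)/(2·18) ≡ 6/36. 36⁻¹ ≡ 71 (mod 73), so λ ≡ 6·71 ≡ 61.
  x = λ² - 18 - 18 = 3721 - 36 ≡ 35; y = λ·(18 - 35) - 18 ≡ 40. → (35, 40)

(35, 40)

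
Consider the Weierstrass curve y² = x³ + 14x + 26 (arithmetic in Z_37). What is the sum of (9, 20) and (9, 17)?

The two points share x = 9 and their y-coordinates satisfy 20 + 17 ≡ 0 (mod 37), so they are inverses. Their sum is the point at infinity.

O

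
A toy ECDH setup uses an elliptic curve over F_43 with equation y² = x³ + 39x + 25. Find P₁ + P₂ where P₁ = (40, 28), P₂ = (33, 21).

(14, 41)

(40, 28) + (33, 21). λ = (21 - 28)/(33 - 40) ≡ 36/36 mod 43. 36⁻¹ ≡ 6 (mod 43), so λ ≡ 1.
  x = λ² - 40 - 33 = 1 - 73 ≡ 14; y = λ·(40 - 14) - 28 ≡ 41. → (14, 41)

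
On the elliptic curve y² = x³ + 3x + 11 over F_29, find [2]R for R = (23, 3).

(28, 6)

tangent at (23, 3): λ = (3·23² + 3)/(2·3) ≡ 24/6. 6⁻¹ ≡ 5 (mod 29), so λ ≡ 24·5 ≡ 4.
  x = λ² - 23 - 23 = 16 - 46 ≡ 28; y = λ·(23 - 28) - 3 ≡ 6. → (28, 6)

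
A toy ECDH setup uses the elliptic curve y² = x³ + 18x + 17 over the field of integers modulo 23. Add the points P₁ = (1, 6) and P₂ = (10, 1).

(1, 6) + (10, 1). λ = (1 - 6)/(10 - 1) ≡ 18/9 mod 23. 9⁻¹ ≡ 18 (mod 23) since 9·18 = 162 ≡ 1, so λ ≡ 2.
  x = λ² - 1 - 10 = 4 - 11 ≡ 16; y = λ·(1 - 16) - 6 ≡ 10. → (16, 10)

(16, 10)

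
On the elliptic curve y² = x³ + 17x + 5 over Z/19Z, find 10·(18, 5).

Write Q = (18, 5).
Repeated addition: build up to 10Q.
2Q: tangent at (18, 5): λ = (3·18² + 17)/(2·5) ≡ 1/10. 10⁻¹ ≡ 2 (mod 19), so λ ≡ 1·2 ≡ 2.
  x = λ² - 18 - 18 = 4 - 36 ≡ 6; y = λ·(18 - 6) - 5 ≡ 0. → (6, 0)
3Q: (6, 0) + (18, 5). λ = (5 - 0)/(18 - 6) ≡ 5/12 mod 19. 12⁻¹ ≡ 8 (mod 19), so λ ≡ 2.
  x = λ² - 6 - 18 = 4 - 24 ≡ 18; y = λ·(6 - 18) - 0 ≡ 14. → (18, 14)
4Q: (18, 14) + (18, 5): same x and y₁ ≡ -y₂, so the sum is 𝒪.
5Q: 𝒪 + (18, 5) = (18, 5) (identity).
6Q: tangent at (18, 5): λ = (3·18² + 17)/(2·5) ≡ 1/10. 10⁻¹ ≡ 2 (mod 19), so λ ≡ 1·2 ≡ 2.
  x = λ² - 18 - 18 = 4 - 36 ≡ 6; y = λ·(18 - 6) - 5 ≡ 0. → (6, 0)
7Q: (6, 0) + (18, 5). λ = (5 - 0)/(18 - 6) ≡ 5/12 mod 19. 12⁻¹ ≡ 8 (mod 19), so λ ≡ 2.
  x = λ² - 6 - 18 = 4 - 24 ≡ 18; y = λ·(6 - 18) - 0 ≡ 14. → (18, 14)
8Q: (18, 14) + (18, 5): same x and y₁ ≡ -y₂, so the sum is 𝒪.
9Q: 𝒪 + (18, 5) = (18, 5) (identity).
10Q: tangent at (18, 5): λ = (3·18² + 17)/(2·5) ≡ 1/10. 10⁻¹ ≡ 2 (mod 19), so λ ≡ 1·2 ≡ 2.
  x = λ² - 18 - 18 = 4 - 36 ≡ 6; y = λ·(18 - 6) - 5 ≡ 0. → (6, 0)

(6, 0)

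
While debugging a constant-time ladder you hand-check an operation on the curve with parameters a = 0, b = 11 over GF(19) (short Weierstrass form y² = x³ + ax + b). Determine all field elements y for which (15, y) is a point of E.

2, 17

x³ + 0x + 11 = 3386 ≡ 4 (mod 19).
Square roots of 4 mod 19: 2 and 17 (since 2² = 4 ≡ 4).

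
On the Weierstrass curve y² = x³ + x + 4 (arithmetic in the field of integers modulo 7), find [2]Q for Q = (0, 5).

tangent at (0, 5): λ = (3·0² + 1)/(2·5) ≡ 1/3. 3⁻¹ ≡ 5 (mod 7) since 3·5 = 15 ≡ 1, so λ ≡ 1·5 ≡ 5.
  x = λ² - 0 - 0 = 25 - 0 ≡ 4; y = λ·(0 - 4) - 5 ≡ 3. → (4, 3)

(4, 3)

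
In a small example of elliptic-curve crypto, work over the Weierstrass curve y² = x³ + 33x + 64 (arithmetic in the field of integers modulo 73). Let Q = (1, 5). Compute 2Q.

tangent at (1, 5): λ = (3·1² + 33)/(2·5) ≡ 36/10. 10⁻¹ ≡ 22 (mod 73), so λ ≡ 36·22 ≡ 62.
  x = λ² - 1 - 1 = 3844 - 2 ≡ 46; y = λ·(1 - 46) - 5 ≡ 52. → (46, 52)

(46, 52)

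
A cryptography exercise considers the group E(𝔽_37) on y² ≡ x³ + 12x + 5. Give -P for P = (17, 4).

(17, 33)

-(17, 4) = (17, -4 mod 37) = (17, 33).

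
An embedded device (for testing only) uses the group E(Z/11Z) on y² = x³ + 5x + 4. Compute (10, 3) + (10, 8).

O

The two points share x = 10 and their y-coordinates satisfy 3 + 8 ≡ 0 (mod 11), so they are inverses. Their sum is the point at infinity.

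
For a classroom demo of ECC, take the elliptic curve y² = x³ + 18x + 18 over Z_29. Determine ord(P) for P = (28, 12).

2P: tangent at (28, 12): λ = (3·28² + 18)/(2·12) ≡ 21/24. 24⁻¹ ≡ 23 (mod 29) since 24·23 = 552 ≡ 1, so λ ≡ 21·23 ≡ 19.
  x = λ² - 28 - 28 = 361 - 56 ≡ 15; y = λ·(28 - 15) - 12 ≡ 3. → (15, 3)
3P: (15, 3) + (28, 12). λ = (12 - 3)/(28 - 15) ≡ 9/13 mod 29. 13⁻¹ ≡ 9 (mod 29) since 13·9 = 117 ≡ 1, so λ ≡ 23.
  x = λ² - 15 - 28 = 529 - 43 ≡ 22; y = λ·(15 - 22) - 3 ≡ 10. → (22, 10)
4P: (22, 10) + (28, 12). λ = (12 - 10)/(28 - 22) ≡ 2/6 mod 29. 6⁻¹ ≡ 5 (mod 29), so λ ≡ 10.
  x = λ² - 22 - 28 = 100 - 50 ≡ 21; y = λ·(22 - 21) - 10 ≡ 0. → (21, 0)
5P: (21, 0) + (28, 12). λ = (12 - 0)/(28 - 21) ≡ 12/7 mod 29. 7⁻¹ ≡ 25 (mod 29) since 7·25 = 175 ≡ 1, so λ ≡ 10.
  x = λ² - 21 - 28 = 100 - 49 ≡ 22; y = λ·(21 - 22) - 0 ≡ 19. → (22, 19)
6P: (22, 19) + (28, 12). λ = (12 - 19)/(28 - 22) ≡ 22/6 mod 29. 6⁻¹ ≡ 5 (mod 29) since 6·5 = 30 ≡ 1, so λ ≡ 23.
  x = λ² - 22 - 28 = 529 - 50 ≡ 15; y = λ·(22 - 15) - 19 ≡ 26. → (15, 26)
7P: (15, 26) + (28, 12). λ = (12 - 26)/(28 - 15) ≡ 15/13 mod 29. 13⁻¹ ≡ 9 (mod 29) since 13·9 = 117 ≡ 1, so λ ≡ 19.
  x = λ² - 15 - 28 = 361 - 43 ≡ 28; y = λ·(15 - 28) - 26 ≡ 17. → (28, 17)
8P: (28, 17) + (28, 12): same x and y₁ ≡ -y₂, so the sum is ∞.
8P = ∞, so the order is 8.

8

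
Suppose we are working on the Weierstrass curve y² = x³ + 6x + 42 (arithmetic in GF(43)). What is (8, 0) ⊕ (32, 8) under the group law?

(27, 8)

(8, 0) + (32, 8). λ = (8 - 0)/(32 - 8) ≡ 8/24 mod 43. 24⁻¹ ≡ 9 (mod 43), so λ ≡ 29.
  x = λ² - 8 - 32 = 841 - 40 ≡ 27; y = λ·(8 - 27) - 0 ≡ 8. → (27, 8)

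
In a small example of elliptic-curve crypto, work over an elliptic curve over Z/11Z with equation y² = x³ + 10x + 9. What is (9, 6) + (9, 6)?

(4, 5)

tangent at (9, 6): λ = (3·9² + 10)/(2·6) ≡ 0/1. 1⁻¹ ≡ 1 (mod 11), so λ ≡ 0·1 ≡ 0.
  x = λ² - 9 - 9 = 0 - 18 ≡ 4; y = λ·(9 - 4) - 6 ≡ 5. → (4, 5)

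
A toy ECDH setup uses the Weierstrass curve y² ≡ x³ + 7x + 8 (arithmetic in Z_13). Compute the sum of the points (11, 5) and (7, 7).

(5, 5)

(11, 5) + (7, 7). λ = (7 - 5)/(7 - 11) ≡ 2/9 mod 13. 9⁻¹ ≡ 3 (mod 13), so λ ≡ 6.
  x = λ² - 11 - 7 = 36 - 18 ≡ 5; y = λ·(11 - 5) - 5 ≡ 5. → (5, 5)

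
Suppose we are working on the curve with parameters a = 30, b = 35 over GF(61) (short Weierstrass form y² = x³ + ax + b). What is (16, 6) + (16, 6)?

tangent at (16, 6): λ = (3·16² + 30)/(2·6) ≡ 5/12. 12⁻¹ ≡ 56 (mod 61), so λ ≡ 5·56 ≡ 36.
  x = λ² - 16 - 16 = 1296 - 32 ≡ 44; y = λ·(16 - 44) - 6 ≡ 23. → (44, 23)

(44, 23)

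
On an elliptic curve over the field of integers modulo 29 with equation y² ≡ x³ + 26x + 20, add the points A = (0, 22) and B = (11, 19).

(14, 24)

(0, 22) + (11, 19). λ = (19 - 22)/(11 - 0) ≡ 26/11 mod 29. 11⁻¹ ≡ 8 (mod 29), so λ ≡ 5.
  x = λ² - 0 - 11 = 25 - 11 ≡ 14; y = λ·(0 - 14) - 22 ≡ 24. → (14, 24)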